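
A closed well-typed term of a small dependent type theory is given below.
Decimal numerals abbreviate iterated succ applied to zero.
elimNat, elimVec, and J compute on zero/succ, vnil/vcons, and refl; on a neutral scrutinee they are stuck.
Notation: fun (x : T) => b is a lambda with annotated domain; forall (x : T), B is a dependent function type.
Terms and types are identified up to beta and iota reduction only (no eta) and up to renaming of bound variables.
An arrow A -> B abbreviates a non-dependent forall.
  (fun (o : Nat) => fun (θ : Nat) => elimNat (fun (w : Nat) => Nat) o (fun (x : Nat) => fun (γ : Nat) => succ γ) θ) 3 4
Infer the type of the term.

inferred type:
  Nat


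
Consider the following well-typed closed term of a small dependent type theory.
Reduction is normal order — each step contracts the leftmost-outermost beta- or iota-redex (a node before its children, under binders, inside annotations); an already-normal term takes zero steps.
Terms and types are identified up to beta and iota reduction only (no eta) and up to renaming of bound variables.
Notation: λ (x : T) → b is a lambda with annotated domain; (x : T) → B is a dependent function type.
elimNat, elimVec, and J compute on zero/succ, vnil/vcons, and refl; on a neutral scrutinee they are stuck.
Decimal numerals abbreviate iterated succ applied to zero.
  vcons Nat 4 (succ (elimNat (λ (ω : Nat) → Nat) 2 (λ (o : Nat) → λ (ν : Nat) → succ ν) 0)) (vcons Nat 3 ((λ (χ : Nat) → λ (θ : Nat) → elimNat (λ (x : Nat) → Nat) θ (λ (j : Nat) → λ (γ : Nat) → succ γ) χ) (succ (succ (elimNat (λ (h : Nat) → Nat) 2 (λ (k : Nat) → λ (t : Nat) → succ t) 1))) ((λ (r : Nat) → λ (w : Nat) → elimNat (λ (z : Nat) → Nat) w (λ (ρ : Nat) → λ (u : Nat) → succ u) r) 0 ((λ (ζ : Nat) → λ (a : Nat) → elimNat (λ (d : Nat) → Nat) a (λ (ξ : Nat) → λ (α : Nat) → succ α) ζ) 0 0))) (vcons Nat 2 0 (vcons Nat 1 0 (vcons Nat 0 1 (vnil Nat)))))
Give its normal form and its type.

resulting normal form:
  vcons Nat 4 3 (vcons Nat 3 5 (vcons Nat 2 0 (vcons Nat 1 0 (vcons Nat 0 1 (vnil Nat)))))
inferred type:
  Vec Nat 5
observation: reduction starts at an elimNat iota-redex, and 29 normal-order steps reach the normal form.


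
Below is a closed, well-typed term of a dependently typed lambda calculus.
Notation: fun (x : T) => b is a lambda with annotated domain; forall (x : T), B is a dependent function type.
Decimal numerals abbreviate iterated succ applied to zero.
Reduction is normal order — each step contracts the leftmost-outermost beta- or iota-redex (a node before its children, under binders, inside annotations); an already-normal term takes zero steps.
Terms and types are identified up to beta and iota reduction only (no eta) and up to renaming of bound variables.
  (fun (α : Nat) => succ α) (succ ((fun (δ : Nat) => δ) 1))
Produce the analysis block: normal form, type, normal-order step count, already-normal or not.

reduced normal form:
  3
inferred type:
  Nat
normal-order step count: 2
term was already normal: no
first redex: a beta-redex


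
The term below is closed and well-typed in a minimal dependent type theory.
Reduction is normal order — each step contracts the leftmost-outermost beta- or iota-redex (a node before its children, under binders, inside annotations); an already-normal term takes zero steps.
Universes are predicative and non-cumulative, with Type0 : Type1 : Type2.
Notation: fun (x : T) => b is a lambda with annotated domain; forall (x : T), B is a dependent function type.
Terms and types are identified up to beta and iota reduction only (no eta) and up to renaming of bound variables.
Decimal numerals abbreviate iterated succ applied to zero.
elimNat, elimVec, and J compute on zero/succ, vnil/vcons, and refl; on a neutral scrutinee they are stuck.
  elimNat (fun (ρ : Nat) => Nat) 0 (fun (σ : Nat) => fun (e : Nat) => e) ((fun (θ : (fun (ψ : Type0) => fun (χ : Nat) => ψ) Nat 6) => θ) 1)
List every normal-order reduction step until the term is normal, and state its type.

normal-order reduction sequence:
  elimNat (fun (ρ : Nat) => Nat) 0 (fun (σ : Nat) => fun (e : Nat) => e) ((fun (θ : (fun (ψ : Type0) => fun (χ : Nat) => ψ) Nat 6) => θ) 1)
  ~> elimNat (fun (ρ : Nat) => Nat) 0 (fun (σ : Nat) => fun (e : Nat) => e) 1
  ~> (fun (ρ : Nat) => fun (σ : Nat) => σ) 0 (elimNat (fun (e : Nat) => Nat) 0 (fun (θ : Nat) => fun (ψ : Nat) => ψ) 0)
  ~> (fun (ρ : Nat) => ρ) (elimNat (fun (σ : Nat) => Nat) 0 (fun (e : Nat) => fun (θ : Nat) => θ) 0)
  ~> elimNat (fun (ρ : Nat) => Nat) 0 (fun (σ : Nat) => fun (e : Nat) => e) 0
  ~> 0
inferred type:
  Nat


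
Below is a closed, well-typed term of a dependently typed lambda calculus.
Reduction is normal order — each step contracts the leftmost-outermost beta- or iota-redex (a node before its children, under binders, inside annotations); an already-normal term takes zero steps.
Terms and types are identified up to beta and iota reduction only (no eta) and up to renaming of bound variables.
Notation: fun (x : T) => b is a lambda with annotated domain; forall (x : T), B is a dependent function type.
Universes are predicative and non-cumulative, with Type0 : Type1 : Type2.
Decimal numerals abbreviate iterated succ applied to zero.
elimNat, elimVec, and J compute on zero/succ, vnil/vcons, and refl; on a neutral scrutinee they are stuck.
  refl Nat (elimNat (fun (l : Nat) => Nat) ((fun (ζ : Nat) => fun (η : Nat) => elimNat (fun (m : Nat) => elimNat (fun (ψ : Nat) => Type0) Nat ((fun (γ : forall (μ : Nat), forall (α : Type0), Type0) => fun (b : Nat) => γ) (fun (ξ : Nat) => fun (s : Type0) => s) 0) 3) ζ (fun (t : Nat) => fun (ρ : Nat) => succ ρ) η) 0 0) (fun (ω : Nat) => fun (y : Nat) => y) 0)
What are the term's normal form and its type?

resulting normal form:
  refl Nat 0
type:
  Eq Nat 0 0


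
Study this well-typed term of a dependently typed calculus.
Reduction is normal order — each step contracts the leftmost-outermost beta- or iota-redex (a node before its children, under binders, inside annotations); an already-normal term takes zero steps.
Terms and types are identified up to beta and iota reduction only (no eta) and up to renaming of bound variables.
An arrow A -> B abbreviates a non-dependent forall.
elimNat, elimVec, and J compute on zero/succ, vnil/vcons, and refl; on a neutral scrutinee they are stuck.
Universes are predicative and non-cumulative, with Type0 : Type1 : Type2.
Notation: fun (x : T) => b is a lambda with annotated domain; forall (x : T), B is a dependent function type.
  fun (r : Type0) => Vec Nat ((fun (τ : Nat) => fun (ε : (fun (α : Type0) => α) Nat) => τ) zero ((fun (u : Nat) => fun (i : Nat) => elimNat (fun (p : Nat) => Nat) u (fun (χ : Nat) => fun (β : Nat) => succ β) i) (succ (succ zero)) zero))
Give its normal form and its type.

resulting normal form:
  fun (r : Type0) => Vec Nat zero
type:
  Type0 -> Type0


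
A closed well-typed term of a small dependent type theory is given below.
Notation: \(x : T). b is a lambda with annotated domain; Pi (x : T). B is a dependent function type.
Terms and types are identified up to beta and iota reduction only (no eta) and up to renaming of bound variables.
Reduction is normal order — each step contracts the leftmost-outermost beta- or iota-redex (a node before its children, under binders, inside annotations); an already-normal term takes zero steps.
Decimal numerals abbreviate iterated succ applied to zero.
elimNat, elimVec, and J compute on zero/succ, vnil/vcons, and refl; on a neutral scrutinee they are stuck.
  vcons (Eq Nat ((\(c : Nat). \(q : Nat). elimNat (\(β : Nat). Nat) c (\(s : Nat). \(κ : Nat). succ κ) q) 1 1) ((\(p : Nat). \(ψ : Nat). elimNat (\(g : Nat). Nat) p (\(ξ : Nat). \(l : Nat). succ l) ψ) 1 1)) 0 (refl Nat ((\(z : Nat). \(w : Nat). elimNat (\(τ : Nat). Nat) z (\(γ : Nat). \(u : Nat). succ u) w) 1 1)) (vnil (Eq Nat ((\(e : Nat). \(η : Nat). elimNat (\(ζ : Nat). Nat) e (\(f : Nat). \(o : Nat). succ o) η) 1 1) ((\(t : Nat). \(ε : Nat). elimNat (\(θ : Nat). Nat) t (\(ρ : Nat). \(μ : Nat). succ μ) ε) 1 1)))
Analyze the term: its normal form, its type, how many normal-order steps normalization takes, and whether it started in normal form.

reduced normal form:
  vcons (Eq Nat 2 2) 0 (refl Nat 2) (vnil (Eq Nat 2 2))
the term's type:
  Vec (Eq Nat 2 2) 1
steps to reach normal form (normal order): 30
started in normal form: no
first contracted redex: a beta-redex


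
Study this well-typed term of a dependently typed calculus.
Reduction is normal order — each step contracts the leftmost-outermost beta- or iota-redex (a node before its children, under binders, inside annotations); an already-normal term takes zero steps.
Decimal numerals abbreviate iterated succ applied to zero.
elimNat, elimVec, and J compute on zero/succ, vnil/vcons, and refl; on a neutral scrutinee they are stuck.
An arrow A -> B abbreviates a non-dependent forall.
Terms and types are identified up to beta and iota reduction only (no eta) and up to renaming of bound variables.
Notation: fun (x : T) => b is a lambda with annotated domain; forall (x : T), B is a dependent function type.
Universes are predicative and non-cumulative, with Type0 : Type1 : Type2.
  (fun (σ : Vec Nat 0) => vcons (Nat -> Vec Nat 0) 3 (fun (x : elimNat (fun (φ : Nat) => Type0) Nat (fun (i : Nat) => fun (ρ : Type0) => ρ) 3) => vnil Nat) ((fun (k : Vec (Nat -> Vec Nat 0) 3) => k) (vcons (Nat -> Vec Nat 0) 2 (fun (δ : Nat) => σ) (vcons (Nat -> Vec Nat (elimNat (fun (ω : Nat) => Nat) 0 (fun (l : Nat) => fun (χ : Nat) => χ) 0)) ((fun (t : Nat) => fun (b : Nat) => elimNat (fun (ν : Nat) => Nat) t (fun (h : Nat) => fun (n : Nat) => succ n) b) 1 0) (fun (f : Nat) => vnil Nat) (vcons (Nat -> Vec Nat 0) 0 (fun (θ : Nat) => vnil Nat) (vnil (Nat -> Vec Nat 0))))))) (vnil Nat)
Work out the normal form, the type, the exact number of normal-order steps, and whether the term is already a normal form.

normal form:
  vcons (Nat -> Vec Nat 0) 3 (fun (σ : Nat) => vnil Nat) (vcons (Nat -> Vec Nat 0) 2 (fun (x : Nat) => vnil Nat) (vcons (Nat -> Vec Nat 0) 1 (fun (φ : Nat) => vnil Nat) (vcons (Nat -> Vec Nat 0) 0 (fun (i : Nat) => vnil Nat) (vnil (Nat -> Vec Nat 0)))))
type:
  Vec (Nat -> Vec Nat 0) 4
steps to reach normal form (normal order): 16
started in normal form: no
first contracted redex: a beta-redex


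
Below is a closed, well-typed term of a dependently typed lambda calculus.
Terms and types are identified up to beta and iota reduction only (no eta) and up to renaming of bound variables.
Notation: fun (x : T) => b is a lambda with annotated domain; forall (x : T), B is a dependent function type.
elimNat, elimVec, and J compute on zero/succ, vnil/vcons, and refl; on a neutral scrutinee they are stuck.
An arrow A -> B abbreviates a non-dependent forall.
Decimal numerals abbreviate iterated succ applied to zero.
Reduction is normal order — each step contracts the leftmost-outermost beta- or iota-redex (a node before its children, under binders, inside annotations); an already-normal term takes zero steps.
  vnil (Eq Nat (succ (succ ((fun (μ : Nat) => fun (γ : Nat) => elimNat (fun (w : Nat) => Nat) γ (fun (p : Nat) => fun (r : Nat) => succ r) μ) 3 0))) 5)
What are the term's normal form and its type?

normal form:
  vnil (Eq Nat 5 5)
type:
  Vec (Eq Nat 5 5) 0


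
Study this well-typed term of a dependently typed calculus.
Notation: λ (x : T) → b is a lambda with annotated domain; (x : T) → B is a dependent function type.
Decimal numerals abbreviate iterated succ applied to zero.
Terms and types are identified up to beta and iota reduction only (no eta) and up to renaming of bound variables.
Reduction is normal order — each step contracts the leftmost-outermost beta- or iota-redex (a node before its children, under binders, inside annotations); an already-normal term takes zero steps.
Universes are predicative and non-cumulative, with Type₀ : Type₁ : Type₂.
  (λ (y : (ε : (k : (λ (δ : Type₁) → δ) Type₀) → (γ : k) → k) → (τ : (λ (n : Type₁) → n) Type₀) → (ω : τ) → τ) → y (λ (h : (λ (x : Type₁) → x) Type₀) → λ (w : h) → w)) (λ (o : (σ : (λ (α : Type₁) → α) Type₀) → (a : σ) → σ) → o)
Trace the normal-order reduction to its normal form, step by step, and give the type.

reduction (normal order):
  (λ (y : (ε : (k : (λ (δ : Type₁) → δ) Type₀) → (γ : k) → k) → (τ : (λ (n : Type₁) → n) Type₀) → (ω : τ) → τ) → y (λ (h : (λ (x : Type₁) → x) Type₀) → λ (w : h) → w)) (λ (o : (σ : (λ (α : Type₁) → α) Type₀) → (a : σ) → σ) → o)
  ~> (λ (y : (ε : (λ (k : Type₁) → k) Type₀) → (δ : ε) → ε) → y) (λ (γ : (λ (τ : Type₁) → τ) Type₀) → λ (n : γ) → n)
  ~> λ (y : (λ (ε : Type₁) → ε) Type₀) → λ (k : y) → k
  ~> λ (y : Type₀) → λ (ε : y) → ε
the term's type:
  (y : Type₀) → (ε : y) → y


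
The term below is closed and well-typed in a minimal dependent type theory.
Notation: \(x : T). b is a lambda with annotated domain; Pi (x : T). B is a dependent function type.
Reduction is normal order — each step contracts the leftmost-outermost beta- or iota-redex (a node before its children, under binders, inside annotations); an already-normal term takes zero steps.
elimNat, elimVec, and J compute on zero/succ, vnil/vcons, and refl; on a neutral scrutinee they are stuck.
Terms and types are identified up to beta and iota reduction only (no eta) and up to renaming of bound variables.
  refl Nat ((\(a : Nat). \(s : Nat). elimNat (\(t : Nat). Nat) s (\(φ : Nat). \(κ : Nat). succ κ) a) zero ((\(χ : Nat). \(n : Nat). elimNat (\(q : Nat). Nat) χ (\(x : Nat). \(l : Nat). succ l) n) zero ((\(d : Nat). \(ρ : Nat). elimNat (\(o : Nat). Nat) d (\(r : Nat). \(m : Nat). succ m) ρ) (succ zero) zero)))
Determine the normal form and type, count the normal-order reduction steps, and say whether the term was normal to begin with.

reduced normal form:
  refl Nat (succ zero)
inferred type:
  Eq Nat (succ zero) (succ zero)
normal-order step count: 12
already normal: no
first contracted redex: a beta-redex


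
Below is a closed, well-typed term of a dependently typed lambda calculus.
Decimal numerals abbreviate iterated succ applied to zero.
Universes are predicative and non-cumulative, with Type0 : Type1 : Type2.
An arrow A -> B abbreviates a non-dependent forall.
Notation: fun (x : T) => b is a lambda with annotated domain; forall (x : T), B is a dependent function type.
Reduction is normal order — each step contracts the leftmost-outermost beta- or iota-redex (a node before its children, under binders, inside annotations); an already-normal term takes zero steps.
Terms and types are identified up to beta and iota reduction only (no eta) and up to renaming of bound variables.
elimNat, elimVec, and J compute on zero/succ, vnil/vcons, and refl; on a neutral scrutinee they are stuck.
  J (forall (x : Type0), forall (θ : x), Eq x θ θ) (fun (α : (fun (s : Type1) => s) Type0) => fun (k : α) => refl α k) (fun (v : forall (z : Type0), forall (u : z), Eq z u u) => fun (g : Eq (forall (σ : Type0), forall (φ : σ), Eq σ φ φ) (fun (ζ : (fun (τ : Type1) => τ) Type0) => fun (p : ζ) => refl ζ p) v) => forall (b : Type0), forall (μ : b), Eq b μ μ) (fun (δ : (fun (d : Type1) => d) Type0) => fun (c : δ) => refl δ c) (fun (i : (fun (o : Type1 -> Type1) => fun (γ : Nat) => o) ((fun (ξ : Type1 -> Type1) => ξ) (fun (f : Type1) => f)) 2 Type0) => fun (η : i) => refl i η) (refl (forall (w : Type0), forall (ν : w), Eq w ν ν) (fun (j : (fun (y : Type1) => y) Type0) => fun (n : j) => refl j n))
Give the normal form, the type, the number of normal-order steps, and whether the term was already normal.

resulting normal form:
  fun (x : Type0) => fun (θ : x) => refl x θ
type:
  forall (x : Type0), forall (θ : x), Eq x θ θ
reduction steps (normal order): 2
already normal: no
first redex: a J iota-redex


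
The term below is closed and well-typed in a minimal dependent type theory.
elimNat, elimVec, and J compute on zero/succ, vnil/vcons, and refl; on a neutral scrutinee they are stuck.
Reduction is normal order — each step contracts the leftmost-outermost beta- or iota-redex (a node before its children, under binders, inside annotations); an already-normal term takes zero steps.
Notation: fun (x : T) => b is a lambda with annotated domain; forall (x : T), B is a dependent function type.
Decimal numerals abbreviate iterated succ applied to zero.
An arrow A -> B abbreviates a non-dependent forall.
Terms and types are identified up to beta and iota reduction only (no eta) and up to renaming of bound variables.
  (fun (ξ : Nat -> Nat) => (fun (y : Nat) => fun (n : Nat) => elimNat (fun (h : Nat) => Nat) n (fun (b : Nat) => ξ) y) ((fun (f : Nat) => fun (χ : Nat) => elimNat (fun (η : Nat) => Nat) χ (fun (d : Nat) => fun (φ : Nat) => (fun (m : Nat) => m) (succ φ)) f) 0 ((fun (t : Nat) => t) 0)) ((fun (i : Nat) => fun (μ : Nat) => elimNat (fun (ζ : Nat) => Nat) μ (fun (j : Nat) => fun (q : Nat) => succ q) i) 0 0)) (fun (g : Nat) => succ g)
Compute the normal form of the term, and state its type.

reduced normal form:
  0
inferred type:
  Nat
observation: 11 normal-order steps separate the term from its normal form.


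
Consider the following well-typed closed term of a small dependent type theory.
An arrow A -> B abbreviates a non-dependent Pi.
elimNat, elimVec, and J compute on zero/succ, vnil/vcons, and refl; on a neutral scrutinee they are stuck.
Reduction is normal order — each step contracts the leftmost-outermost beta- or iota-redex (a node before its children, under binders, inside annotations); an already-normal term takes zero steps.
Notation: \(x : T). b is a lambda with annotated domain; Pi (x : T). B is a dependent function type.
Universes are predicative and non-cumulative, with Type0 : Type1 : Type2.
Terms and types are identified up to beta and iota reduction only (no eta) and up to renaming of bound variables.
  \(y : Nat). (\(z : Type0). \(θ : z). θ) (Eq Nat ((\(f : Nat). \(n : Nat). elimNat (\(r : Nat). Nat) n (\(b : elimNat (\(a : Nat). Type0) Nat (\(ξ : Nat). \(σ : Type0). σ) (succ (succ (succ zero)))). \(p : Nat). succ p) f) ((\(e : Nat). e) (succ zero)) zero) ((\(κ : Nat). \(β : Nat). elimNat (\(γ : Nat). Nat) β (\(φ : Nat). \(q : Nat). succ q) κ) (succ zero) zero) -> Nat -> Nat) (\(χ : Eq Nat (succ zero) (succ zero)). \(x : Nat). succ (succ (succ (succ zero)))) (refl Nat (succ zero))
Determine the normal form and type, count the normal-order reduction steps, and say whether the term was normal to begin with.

reduced normal form:
  \(y : Nat). \(z : Nat). succ (succ (succ (succ zero)))
inferred type:
  Nat -> Nat -> Nat
steps to reach normal form (normal order): 3
term was already normal: no
first redex: a beta-redex


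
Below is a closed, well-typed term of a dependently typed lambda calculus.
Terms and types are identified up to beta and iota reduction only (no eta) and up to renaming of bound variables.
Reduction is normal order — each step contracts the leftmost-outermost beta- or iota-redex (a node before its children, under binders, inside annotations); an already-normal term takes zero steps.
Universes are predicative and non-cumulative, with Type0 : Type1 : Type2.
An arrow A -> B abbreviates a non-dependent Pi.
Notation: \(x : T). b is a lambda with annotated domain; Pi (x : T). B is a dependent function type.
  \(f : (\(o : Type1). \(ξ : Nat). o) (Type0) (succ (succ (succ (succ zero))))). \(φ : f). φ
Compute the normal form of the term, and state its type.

resulting normal form:
  \(f : Type0). \(o : f). o
the term's type:
  Pi (f : Type0). f -> f


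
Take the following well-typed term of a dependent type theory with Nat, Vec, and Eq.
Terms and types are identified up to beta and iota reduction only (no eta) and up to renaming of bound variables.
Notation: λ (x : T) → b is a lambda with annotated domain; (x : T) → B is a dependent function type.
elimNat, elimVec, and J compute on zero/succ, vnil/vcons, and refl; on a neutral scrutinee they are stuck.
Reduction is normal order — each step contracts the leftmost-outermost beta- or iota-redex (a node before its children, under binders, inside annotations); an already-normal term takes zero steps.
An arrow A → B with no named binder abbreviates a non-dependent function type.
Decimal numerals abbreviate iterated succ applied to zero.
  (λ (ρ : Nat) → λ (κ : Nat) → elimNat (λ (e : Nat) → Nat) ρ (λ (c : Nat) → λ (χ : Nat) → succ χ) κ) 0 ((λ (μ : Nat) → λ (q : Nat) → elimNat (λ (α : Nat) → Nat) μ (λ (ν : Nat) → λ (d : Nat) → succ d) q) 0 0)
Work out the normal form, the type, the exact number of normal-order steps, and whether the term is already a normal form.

normal form:
  0
type:
  Nat
normal-order step count: 6
already normal: no
first contracted redex: a beta-redex


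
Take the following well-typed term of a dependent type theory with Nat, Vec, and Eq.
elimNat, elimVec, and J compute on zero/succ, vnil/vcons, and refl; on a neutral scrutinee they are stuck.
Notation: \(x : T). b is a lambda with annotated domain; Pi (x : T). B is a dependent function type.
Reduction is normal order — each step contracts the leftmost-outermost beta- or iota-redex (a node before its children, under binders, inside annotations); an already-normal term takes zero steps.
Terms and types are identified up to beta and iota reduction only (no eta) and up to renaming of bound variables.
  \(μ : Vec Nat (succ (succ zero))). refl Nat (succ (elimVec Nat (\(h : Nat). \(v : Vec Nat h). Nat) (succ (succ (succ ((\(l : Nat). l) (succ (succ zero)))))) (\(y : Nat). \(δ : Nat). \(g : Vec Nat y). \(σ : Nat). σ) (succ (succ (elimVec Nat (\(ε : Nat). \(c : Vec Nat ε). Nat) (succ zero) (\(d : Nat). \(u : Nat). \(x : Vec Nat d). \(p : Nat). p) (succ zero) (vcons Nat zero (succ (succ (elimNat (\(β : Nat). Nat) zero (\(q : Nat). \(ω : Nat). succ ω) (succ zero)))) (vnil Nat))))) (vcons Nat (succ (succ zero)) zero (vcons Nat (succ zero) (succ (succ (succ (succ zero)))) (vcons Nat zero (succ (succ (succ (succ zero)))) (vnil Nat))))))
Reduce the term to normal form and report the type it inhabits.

resulting normal form:
  \(μ : Vec Nat (succ (succ zero))). refl Nat (succ (succ (succ (succ (succ (succ zero))))))
type:
  Pi (μ : Vec Nat (succ (succ zero))). Eq Nat (succ (succ (succ (succ (succ (succ zero)))))) (succ (succ (succ (succ (succ (succ zero))))))


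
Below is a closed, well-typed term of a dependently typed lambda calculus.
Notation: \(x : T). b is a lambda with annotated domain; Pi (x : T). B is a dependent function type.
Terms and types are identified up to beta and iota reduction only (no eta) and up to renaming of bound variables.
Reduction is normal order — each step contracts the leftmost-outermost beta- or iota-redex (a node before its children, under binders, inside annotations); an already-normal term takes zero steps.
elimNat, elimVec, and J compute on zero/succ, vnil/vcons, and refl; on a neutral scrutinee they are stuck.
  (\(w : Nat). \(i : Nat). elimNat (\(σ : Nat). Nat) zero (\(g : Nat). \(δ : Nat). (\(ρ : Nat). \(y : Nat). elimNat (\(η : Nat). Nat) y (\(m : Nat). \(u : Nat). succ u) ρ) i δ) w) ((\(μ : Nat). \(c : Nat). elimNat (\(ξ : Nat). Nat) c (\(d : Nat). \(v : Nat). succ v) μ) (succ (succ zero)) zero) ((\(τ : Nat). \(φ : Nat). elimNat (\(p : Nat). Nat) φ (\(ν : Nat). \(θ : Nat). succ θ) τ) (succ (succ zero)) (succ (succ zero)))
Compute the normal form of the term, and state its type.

reduced normal form:
  succ (succ (succ (succ (succ (succ (succ (succ zero)))))))
inferred type:
  Nat
observation: the term reaches its normal form after 42 normal-order steps.


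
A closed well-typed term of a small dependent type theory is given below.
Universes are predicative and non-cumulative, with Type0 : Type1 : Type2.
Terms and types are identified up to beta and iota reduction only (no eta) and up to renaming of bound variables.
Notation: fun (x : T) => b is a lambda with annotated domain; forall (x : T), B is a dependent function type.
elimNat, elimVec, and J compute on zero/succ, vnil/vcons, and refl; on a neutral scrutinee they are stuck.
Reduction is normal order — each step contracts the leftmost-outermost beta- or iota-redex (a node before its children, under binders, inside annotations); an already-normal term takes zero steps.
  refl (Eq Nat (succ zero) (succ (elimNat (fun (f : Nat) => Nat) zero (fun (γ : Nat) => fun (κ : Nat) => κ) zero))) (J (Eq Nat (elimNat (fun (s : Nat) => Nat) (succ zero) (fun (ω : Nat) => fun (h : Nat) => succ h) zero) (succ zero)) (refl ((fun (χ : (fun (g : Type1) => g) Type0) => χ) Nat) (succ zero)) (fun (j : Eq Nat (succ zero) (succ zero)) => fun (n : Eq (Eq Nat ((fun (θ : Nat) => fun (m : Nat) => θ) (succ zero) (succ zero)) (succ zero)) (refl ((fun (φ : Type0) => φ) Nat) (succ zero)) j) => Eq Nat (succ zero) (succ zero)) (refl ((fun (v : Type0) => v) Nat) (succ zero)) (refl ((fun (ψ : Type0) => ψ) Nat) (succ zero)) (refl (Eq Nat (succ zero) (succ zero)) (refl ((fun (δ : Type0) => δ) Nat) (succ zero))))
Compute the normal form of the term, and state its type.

resulting normal form:
  refl (Eq Nat (succ zero) (succ zero)) (refl Nat (succ zero))
the term's type:
  Eq (Eq Nat (succ zero) (succ zero)) (refl Nat (succ zero)) (refl Nat (succ zero))


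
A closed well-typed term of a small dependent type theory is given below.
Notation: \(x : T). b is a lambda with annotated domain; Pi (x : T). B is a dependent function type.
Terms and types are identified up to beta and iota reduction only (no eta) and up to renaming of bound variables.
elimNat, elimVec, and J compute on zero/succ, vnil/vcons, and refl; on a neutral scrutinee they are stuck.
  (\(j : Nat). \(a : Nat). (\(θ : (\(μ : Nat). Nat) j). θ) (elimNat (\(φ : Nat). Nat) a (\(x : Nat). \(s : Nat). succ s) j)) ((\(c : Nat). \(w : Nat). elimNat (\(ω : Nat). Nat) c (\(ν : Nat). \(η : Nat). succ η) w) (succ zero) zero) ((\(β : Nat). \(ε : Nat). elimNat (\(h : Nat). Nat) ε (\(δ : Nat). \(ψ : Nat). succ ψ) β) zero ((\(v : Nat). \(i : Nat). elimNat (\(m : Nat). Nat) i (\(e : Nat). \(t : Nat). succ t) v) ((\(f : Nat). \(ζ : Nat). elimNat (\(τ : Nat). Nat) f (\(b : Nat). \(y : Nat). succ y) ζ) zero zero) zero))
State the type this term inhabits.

the term's type:
  Nat


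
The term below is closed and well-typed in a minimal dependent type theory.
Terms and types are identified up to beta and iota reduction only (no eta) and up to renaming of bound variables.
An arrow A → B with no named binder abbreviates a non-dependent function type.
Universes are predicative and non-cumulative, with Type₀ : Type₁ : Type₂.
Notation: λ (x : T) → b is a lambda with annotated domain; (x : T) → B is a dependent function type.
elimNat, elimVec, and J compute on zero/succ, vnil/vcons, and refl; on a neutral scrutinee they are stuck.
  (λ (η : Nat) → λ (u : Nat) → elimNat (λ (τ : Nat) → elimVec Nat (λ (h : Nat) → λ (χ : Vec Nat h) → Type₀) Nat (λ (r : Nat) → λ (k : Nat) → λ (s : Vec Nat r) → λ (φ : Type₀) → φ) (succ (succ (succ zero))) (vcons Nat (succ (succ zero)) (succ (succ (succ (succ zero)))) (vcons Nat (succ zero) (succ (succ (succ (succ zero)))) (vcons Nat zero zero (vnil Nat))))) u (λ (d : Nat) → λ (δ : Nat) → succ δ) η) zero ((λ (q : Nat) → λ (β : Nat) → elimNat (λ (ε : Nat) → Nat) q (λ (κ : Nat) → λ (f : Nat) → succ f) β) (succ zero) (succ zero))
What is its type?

type:
  Nat


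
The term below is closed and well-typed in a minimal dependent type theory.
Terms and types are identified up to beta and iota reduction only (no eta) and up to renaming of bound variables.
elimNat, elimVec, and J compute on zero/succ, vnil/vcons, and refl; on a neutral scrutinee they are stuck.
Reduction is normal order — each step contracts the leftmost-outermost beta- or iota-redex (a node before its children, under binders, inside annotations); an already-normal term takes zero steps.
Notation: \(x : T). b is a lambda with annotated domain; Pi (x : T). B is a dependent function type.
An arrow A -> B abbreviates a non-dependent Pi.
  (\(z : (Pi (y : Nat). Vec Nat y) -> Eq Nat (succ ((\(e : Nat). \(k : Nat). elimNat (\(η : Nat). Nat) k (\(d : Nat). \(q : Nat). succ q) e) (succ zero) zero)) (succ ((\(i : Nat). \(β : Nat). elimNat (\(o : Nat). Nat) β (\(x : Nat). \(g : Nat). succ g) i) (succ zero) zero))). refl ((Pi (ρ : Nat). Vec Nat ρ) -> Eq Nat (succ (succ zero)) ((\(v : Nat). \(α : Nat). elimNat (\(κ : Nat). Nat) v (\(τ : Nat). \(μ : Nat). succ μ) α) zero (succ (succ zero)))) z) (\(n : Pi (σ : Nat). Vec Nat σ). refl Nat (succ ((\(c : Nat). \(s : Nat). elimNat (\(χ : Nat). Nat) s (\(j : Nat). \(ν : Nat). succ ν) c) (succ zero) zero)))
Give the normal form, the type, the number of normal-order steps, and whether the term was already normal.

reduced normal form:
  refl ((Pi (z : Nat). Vec Nat z) -> Eq Nat (succ (succ zero)) (succ (succ zero))) (\(y : Pi (e : Nat). Vec Nat e). refl Nat (succ (succ zero)))
type:
  Eq ((Pi (z : Nat). Vec Nat z) -> Eq Nat (succ (succ zero)) (succ (succ zero))) (\(y : Pi (e : Nat). Vec Nat e). refl Nat (succ (succ zero))) (\(k : Pi (η : Nat). Vec Nat η). refl Nat (succ (succ zero)))
reduction steps (normal order): 16
already normal: no
first redex: a beta-redex


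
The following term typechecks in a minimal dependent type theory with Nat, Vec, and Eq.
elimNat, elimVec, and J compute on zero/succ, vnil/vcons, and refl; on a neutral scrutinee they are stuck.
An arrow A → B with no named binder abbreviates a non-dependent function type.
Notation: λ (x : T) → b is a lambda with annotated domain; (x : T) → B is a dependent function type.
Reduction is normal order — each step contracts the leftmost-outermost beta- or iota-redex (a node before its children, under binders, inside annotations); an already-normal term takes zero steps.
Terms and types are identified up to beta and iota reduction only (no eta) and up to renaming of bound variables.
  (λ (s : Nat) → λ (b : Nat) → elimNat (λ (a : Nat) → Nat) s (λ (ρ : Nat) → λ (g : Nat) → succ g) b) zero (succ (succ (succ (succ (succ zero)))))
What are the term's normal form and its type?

reduced normal form:
  succ (succ (succ (succ (succ zero))))
inferred type:
  Nat


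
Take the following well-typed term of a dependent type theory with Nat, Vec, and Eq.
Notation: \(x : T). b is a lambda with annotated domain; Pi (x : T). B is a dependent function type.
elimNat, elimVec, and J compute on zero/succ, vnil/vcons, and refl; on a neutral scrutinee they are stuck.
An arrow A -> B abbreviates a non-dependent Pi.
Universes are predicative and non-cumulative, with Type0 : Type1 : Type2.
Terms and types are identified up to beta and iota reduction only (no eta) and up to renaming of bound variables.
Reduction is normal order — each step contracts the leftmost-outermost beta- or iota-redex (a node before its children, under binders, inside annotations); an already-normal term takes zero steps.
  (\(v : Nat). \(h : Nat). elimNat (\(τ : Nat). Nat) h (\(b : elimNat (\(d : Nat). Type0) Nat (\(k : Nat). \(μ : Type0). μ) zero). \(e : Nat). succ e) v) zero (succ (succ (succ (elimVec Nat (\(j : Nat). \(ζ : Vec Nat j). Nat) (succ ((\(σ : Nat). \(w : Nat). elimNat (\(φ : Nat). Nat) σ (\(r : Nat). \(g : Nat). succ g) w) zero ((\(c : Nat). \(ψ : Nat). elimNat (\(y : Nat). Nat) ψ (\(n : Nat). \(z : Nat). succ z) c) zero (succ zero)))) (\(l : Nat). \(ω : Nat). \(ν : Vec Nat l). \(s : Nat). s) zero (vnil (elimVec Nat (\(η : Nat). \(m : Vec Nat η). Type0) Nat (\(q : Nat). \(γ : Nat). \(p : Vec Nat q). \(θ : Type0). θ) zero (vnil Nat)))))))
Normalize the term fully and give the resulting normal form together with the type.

normal form:
  succ (succ (succ (succ (succ zero))))
the term's type:
  Nat


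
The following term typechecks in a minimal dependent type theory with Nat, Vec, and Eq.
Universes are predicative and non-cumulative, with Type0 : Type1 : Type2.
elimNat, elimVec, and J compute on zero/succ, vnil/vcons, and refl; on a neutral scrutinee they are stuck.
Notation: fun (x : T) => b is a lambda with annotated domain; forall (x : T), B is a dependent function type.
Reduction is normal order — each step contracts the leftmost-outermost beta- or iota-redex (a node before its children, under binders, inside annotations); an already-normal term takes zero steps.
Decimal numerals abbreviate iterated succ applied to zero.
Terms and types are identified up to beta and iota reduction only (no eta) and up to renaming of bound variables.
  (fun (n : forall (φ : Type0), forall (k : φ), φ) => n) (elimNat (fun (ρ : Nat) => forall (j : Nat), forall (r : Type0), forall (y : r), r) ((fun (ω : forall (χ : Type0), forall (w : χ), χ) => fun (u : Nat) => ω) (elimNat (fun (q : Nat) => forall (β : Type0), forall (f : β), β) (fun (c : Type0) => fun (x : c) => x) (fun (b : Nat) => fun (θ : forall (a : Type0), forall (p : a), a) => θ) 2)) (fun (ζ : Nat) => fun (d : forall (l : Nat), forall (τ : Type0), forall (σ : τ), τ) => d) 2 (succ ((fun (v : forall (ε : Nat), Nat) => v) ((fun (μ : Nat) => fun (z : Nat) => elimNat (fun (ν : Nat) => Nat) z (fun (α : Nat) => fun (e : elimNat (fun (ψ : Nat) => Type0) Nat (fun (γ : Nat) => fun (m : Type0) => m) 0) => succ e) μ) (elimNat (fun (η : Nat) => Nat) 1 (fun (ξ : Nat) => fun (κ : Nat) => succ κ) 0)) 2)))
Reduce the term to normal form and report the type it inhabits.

resulting normal form:
  fun (n : Type0) => fun (φ : n) => φ
type:
  forall (n : Type0), forall (φ : n), n


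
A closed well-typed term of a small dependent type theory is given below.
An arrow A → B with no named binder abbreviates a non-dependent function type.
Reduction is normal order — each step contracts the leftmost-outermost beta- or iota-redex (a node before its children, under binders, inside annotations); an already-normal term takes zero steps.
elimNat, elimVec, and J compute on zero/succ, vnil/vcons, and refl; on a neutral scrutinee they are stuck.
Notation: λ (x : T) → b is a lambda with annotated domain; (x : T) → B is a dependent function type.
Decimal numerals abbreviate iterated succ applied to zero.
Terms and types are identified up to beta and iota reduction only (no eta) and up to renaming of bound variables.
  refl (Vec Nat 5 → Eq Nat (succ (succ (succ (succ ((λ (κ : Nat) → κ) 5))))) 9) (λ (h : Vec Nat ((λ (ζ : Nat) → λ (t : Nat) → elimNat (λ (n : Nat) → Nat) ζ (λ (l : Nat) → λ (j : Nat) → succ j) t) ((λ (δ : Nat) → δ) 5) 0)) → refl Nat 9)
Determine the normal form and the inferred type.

resulting normal form:
  refl (Vec Nat 5 → Eq Nat 9 9) (λ (κ : Vec Nat 5) → refl Nat 9)
the term's type:
  Eq (Vec Nat 5 → Eq Nat 9 9) (λ (κ : Vec Nat 5) → refl Nat 9) (λ (h : Vec Nat 5) → refl Nat 9)


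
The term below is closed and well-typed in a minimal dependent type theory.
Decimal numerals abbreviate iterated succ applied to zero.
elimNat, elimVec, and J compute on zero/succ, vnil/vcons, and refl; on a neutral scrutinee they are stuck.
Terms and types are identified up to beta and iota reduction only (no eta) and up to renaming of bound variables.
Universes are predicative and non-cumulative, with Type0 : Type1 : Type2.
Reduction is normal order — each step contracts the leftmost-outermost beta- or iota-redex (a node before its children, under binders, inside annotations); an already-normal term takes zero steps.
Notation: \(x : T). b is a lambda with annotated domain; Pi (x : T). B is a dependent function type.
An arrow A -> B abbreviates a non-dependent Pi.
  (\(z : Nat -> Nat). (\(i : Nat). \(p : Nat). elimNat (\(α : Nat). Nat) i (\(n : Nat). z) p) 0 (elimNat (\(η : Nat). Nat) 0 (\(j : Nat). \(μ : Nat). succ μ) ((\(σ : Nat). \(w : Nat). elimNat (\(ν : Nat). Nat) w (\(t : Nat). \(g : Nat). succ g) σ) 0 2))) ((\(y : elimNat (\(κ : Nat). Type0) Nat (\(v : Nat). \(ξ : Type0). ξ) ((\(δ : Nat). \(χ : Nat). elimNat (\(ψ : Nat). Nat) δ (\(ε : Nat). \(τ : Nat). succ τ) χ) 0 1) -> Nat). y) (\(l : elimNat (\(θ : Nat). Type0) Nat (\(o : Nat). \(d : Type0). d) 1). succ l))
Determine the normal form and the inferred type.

normal form:
  2
the term's type:
  Nat
observation: the leftmost-outermost redex is a beta-redex, and normalization takes 25 steps.


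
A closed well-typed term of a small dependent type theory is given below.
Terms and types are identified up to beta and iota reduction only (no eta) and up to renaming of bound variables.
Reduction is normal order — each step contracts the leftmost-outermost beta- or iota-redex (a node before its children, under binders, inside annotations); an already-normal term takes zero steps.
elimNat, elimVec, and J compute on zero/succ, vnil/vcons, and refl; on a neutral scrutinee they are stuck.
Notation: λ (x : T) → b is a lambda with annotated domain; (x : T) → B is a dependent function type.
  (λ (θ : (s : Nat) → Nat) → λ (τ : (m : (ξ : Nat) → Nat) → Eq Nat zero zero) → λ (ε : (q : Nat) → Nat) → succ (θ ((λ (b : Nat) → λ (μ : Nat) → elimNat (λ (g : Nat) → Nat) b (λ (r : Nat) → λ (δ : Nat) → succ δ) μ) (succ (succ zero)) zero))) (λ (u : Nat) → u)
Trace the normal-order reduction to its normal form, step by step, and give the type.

normal-order reduction sequence:
  (λ (θ : (s : Nat) → Nat) → λ (τ : (m : (ξ : Nat) → Nat) → Eq Nat zero zero) → λ (ε : (q : Nat) → Nat) → succ (θ ((λ (b : Nat) → λ (μ : Nat) → elimNat (λ (g : Nat) → Nat) b (λ (r : Nat) → λ (δ : Nat) → succ δ) μ) (succ (succ zero)) zero))) (λ (u : Nat) → u)
  ~> λ (θ : (s : (τ : Nat) → Nat) → Eq Nat zero zero) → λ (m : (ξ : Nat) → Nat) → succ ((λ (ε : Nat) → ε) ((λ (q : Nat) → λ (b : Nat) → elimNat (λ (μ : Nat) → Nat) q (λ (g : Nat) → λ (r : Nat) → succ r) b) (succ (succ zero)) zero))
  ~> λ (θ : (s : (τ : Nat) → Nat) → Eq Nat zero zero) → λ (m : (ξ : Nat) → Nat) → succ ((λ (ε : Nat) → λ (q : Nat) → elimNat (λ (b : Nat) → Nat) ε (λ (μ : Nat) → λ (g : Nat) → succ g) q) (succ (succ zero)) zero)
  ~> λ (θ : (s : (τ : Nat) → Nat) → Eq Nat zero zero) → λ (m : (ξ : Nat) → Nat) → succ ((λ (ε : Nat) → elimNat (λ (q : Nat) → Nat) (succ (succ zero)) (λ (b : Nat) → λ (μ : Nat) → succ μ) ε) zero)
  ~> λ (θ : (s : (τ : Nat) → Nat) → Eq Nat zero zero) → λ (m : (ξ : Nat) → Nat) → succ (elimNat (λ (ε : Nat) → Nat) (succ (succ zero)) (λ (q : Nat) → λ (b : Nat) → succ b) zero)
  ~> λ (θ : (s : (τ : Nat) → Nat) → Eq Nat zero zero) → λ (m : (ξ : Nat) → Nat) → succ (succ (succ zero))
type:
  (θ : (s : (τ : Nat) → Nat) → Eq Nat zero zero) → (m : (ξ : Nat) → Nat) → Nat


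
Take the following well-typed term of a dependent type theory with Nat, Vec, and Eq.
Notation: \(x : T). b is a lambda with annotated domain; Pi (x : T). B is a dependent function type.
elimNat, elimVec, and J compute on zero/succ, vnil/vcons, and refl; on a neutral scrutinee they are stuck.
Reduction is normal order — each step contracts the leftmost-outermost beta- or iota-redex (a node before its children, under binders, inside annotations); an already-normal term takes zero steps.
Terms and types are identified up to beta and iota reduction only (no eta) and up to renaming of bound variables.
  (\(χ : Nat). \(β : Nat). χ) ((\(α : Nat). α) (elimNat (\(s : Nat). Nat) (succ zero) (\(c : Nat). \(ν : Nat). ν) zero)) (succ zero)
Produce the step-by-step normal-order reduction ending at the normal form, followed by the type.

reduction (normal order):
  (\(χ : Nat). \(β : Nat). χ) ((\(α : Nat). α) (elimNat (\(s : Nat). Nat) (succ zero) (\(c : Nat). \(ν : Nat). ν) zero)) (succ zero)
  ~> (\(χ : Nat). (\(β : Nat). β) (elimNat (\(α : Nat). Nat) (succ zero) (\(s : Nat). \(c : Nat). c) zero)) (succ zero)
  ~> (\(χ : Nat). χ) (elimNat (\(β : Nat). Nat) (succ zero) (\(α : Nat). \(s : Nat). s) zero)
  ~> elimNat (\(χ : Nat). Nat) (succ zero) (\(β : Nat). \(α : Nat). α) zero
  ~> succ zero
the term's type:
  Nat
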